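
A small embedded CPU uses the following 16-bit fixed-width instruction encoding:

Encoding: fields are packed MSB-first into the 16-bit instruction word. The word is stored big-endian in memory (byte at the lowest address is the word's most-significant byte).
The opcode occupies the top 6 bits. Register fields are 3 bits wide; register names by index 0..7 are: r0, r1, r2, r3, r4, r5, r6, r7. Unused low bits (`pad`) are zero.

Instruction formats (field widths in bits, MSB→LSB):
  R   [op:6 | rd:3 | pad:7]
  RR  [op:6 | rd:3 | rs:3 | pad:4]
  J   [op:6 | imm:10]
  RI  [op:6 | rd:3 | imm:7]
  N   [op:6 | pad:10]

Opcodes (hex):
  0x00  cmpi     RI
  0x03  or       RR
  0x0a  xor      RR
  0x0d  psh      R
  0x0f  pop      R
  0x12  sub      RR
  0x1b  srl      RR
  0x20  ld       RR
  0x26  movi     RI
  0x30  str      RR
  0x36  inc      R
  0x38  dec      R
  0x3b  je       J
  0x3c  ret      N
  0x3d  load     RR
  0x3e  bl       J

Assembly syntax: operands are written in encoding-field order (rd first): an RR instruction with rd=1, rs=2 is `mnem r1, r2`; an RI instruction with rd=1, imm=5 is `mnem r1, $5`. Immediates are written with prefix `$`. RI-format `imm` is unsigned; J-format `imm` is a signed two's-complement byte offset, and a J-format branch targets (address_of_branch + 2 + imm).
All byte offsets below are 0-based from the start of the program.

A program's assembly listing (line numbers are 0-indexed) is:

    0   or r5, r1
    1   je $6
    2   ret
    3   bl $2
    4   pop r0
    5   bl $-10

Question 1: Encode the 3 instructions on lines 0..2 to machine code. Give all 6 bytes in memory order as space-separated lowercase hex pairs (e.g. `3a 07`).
0e 90 ec 06 f0 00

0. or fields op=0x3:6|rd=5:3|rs=1:3|pad=0:4 → word 0e90h → 0e 90
1. je fields op=0x3b:6|imm=6:10 → word ec06h → ec 06
2. ret fields op=0x3c:6|pad=0:10 → word f000h → f0 00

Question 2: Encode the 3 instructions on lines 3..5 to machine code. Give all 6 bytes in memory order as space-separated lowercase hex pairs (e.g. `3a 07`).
f8 02 3c 00 fb f6

L3: bl op=0x3e:6|imm=2:10 ⇒ 0xf802 ⇒ big f8 02
L4: pop op=0xf:6|rd=0:3|pad=0:7 ⇒ 0x3c00 ⇒ big 3c 00
L5: bl op=0x3e:6|imm=-10:10 ⇒ 0xfbf6 ⇒ big fb f6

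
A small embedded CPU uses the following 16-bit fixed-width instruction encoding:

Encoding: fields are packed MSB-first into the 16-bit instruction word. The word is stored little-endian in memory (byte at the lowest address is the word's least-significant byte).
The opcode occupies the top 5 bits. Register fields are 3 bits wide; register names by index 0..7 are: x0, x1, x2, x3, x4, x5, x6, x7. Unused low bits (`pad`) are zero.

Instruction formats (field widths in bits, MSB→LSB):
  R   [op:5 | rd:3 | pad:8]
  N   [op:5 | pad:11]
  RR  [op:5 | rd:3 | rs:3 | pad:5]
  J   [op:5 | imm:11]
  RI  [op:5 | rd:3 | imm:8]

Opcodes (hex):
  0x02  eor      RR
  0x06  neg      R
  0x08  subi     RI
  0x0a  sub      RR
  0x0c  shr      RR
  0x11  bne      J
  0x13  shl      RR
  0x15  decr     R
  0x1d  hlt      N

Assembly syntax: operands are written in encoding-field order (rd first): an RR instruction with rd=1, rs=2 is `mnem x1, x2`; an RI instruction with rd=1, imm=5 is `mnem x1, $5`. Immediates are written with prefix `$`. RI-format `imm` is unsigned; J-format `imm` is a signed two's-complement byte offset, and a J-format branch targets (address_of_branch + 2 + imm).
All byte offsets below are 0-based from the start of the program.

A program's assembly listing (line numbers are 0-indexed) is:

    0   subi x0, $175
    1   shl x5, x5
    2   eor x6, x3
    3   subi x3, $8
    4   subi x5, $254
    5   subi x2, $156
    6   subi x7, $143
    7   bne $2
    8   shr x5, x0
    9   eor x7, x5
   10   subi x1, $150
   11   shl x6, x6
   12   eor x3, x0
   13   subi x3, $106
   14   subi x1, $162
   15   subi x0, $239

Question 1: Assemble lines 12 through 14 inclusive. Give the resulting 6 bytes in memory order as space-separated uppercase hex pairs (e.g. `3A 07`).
12. eor fields op=0x2:5|rd=3:3|rs=0:3|pad=0:5 → word 1300h → 00 13
13. subi fields op=0x8:5|rd=3:3|imm=106:8 → word 436ah → 6a 43
14. subi fields op=0x8:5|rd=1:3|imm=162:8 → word 41a2h → a2 41

00 13 6A 43 A2 41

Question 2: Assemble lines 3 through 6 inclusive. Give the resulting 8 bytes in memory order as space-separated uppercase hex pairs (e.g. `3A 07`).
line 3 (subi): pack op=0x8:5|rd=3:3|imm=8:8 = 0x4308; little→ 08 43
line 4 (subi): pack op=0x8:5|rd=5:3|imm=254:8 = 0x45fe; little→ fe 45
line 5 (subi): pack op=0x8:5|rd=2:3|imm=156:8 = 0x429c; little→ 9c 42
line 6 (subi): pack op=0x8:5|rd=7:3|imm=143:8 = 0x478f; little→ 8f 47

08 43 FE 45 9C 42 8F 47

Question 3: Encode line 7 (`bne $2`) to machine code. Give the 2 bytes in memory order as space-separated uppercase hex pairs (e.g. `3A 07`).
line 7 (bne): pack op=0x11:5|imm=2:11 = 0x8802; little→ 02 88

02 88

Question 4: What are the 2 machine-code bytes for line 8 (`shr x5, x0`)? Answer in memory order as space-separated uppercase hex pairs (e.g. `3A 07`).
00 65

8. shr fields op=0xc:5|rd=5:3|rs=0:3|pad=0:5 → word 6500h → 00 65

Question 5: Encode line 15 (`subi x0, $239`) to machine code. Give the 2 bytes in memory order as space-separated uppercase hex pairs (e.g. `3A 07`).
L15: subi op=0x8:5|rd=0:3|imm=239:8 ⇒ 0x40ef ⇒ little ef 40

EF 40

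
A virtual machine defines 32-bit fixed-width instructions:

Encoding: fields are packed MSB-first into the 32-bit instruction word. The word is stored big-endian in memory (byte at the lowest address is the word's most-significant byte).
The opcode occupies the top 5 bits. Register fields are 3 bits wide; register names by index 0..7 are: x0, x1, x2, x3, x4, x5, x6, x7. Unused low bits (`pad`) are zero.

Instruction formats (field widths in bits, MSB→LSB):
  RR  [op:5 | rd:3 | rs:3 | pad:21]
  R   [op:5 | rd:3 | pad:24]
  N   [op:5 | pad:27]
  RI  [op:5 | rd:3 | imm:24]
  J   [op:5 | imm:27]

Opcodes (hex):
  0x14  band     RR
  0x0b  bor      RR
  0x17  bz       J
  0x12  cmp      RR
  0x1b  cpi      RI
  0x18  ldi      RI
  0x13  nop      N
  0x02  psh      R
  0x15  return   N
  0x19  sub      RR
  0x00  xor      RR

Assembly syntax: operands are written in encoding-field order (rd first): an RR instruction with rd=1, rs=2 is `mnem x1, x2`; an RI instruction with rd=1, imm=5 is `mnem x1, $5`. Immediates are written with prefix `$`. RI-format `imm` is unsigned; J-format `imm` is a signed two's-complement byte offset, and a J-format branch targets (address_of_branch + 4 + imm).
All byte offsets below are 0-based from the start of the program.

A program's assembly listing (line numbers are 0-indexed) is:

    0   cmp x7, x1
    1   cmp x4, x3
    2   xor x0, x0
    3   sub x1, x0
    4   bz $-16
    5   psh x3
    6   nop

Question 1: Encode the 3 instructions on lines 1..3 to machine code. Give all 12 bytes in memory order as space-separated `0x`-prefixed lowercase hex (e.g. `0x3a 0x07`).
line 1 (cmp): pack op=0x12:5|rd=4:3|rs=3:3|pad=0:21 = 0x94600000; big→ 94 60 00 00
line 2 (xor): pack op=0x0:5|rd=0:3|rs=0:3|pad=0:21 = 0x00000000; big→ 00 00 00 00
line 3 (sub): pack op=0x19:5|rd=1:3|rs=0:3|pad=0:21 = 0xc9000000; big→ c9 00 00 00

0x94 0x60 0x00 0x00 0x00 0x00 0x00 0x00 0xc9 0x00 0x00 0x00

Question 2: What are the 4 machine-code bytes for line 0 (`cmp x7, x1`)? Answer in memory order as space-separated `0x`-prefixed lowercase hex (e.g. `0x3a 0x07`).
L0: cmp op=0x12:5|rd=7:3|rs=1:3|pad=0:21 ⇒ 0x97200000 ⇒ big 97 20 00 00

0x97 0x20 0x00 0x00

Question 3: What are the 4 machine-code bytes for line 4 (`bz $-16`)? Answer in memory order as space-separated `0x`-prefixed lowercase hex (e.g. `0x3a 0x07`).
0xbf 0xff 0xff 0xf0

L4: bz op=0x17:5|imm=-16:27 ⇒ 0xbffffff0 ⇒ big bf ff ff f0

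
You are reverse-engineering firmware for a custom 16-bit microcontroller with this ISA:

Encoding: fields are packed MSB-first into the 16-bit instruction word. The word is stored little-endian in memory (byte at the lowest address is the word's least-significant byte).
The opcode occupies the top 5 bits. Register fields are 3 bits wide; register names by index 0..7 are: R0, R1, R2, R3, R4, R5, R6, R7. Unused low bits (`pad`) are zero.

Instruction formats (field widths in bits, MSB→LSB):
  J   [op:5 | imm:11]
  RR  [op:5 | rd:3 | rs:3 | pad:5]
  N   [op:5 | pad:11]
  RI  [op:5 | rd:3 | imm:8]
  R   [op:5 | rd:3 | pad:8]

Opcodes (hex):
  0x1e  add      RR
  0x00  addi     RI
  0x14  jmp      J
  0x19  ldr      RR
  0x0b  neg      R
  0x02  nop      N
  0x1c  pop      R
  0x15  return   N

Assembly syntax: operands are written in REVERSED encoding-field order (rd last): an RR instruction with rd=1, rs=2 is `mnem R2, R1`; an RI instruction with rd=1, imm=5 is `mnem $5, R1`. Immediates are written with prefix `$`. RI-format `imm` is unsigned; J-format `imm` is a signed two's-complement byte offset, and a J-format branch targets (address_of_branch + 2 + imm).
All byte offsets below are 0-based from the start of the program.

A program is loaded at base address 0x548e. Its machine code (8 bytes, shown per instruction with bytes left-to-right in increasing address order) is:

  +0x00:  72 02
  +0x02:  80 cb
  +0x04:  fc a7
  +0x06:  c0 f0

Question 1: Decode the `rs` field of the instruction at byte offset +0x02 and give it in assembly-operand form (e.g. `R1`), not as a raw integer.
R4

@+02  little-endian(80 cb) = 0xcb80
  op=0xcb80>>11=0x19 ⇒ ldr (RR)
  rd: (w>>8)&0x7=0x3 → R3
  rs: (w>>5)&0x7=0x4 → R4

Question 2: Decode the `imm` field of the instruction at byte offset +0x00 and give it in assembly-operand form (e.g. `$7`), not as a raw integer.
off 0x00: read 72 02 as little → 0x0272
  opcode bits[15:11]=0x0: addi/RI
  rd: (w>>8)&0x7=0x2 → R2
  imm: (w>>0)&0xff=0x72 → $114

$114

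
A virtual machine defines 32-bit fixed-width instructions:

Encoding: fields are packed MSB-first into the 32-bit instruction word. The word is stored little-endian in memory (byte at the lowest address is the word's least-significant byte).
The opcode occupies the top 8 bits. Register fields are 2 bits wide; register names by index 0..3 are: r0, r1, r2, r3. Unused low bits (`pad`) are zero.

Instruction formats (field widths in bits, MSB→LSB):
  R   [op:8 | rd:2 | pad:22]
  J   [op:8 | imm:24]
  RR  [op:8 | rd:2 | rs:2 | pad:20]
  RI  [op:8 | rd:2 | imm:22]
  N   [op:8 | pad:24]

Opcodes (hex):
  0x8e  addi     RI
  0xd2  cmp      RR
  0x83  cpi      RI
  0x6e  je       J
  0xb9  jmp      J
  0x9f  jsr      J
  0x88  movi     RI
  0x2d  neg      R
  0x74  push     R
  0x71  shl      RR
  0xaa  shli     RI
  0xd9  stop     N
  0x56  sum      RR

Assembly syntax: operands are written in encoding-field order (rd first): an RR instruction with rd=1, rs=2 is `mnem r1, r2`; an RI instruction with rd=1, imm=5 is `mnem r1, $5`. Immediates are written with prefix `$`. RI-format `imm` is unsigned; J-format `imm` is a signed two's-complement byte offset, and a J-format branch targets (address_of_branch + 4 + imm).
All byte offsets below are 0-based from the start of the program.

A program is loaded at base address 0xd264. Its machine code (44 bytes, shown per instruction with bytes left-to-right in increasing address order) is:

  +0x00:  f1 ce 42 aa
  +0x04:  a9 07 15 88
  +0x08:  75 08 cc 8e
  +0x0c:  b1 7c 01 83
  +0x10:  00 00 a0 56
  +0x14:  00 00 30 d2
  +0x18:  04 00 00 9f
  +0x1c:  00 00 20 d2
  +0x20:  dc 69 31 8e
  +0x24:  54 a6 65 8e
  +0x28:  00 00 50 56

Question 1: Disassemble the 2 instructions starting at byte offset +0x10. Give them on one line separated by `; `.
sum r2, r2; cmp r0, r3

off 0x10: read 00 00 a0 56 as little → 0x56a00000
  top 8b → 0x56 → sum [RR]
  rd@[23:22]=0x2 ⇒ r2
  rs@[21:20]=0x2 ⇒ r2
off 0x14: read 00 00 30 d2 as little → 0xd2300000
  top 8b → 0xd2 → cmp [RR]
  rd@[23:22]=0x0 ⇒ r0
  rs@[21:20]=0x3 ⇒ r3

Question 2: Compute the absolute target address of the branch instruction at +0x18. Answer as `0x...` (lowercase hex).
0xd284

off 0x18: read 04 00 00 9f as little → 0x9f000004
  opcode bits[31:24]=0x9f: jsr/J
  imm@[23:0]=0x4 ⇒ $4
  target = base 0xd264 + off 0x18 + 4 + imm 4 = 0xd284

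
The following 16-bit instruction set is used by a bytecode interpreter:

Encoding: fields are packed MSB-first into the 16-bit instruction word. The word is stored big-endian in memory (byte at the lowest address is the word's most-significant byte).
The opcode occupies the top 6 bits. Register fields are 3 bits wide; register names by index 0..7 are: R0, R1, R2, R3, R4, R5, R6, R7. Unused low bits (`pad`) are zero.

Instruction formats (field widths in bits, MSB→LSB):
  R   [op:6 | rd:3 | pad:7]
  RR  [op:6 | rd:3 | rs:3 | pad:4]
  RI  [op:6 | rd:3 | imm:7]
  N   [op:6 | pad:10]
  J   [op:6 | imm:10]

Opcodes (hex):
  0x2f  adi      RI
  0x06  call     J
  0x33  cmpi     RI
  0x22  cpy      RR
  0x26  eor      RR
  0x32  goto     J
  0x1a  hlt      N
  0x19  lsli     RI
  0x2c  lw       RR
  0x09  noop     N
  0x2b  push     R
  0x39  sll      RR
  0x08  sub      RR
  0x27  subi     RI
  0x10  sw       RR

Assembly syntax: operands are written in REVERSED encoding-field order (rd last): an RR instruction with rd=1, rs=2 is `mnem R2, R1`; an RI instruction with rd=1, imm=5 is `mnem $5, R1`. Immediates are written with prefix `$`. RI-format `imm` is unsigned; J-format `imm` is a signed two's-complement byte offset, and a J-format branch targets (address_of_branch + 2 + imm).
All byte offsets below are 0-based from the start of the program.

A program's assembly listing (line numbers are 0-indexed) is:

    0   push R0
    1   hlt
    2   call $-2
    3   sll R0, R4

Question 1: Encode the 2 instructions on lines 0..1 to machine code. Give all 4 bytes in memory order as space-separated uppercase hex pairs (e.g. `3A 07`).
AC 00 68 00

L0: push op=0x2b:6|rd=0:3|pad=0:7 ⇒ 0xac00 ⇒ big ac 00
L1: hlt op=0x1a:6|pad=0:10 ⇒ 0x6800 ⇒ big 68 00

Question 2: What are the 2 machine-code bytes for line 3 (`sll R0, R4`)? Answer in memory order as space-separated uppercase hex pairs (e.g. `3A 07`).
E6 00

3. sll fields op=0x39:6|rd=4:3|rs=0:3|pad=0:4 → word e600h → e6 00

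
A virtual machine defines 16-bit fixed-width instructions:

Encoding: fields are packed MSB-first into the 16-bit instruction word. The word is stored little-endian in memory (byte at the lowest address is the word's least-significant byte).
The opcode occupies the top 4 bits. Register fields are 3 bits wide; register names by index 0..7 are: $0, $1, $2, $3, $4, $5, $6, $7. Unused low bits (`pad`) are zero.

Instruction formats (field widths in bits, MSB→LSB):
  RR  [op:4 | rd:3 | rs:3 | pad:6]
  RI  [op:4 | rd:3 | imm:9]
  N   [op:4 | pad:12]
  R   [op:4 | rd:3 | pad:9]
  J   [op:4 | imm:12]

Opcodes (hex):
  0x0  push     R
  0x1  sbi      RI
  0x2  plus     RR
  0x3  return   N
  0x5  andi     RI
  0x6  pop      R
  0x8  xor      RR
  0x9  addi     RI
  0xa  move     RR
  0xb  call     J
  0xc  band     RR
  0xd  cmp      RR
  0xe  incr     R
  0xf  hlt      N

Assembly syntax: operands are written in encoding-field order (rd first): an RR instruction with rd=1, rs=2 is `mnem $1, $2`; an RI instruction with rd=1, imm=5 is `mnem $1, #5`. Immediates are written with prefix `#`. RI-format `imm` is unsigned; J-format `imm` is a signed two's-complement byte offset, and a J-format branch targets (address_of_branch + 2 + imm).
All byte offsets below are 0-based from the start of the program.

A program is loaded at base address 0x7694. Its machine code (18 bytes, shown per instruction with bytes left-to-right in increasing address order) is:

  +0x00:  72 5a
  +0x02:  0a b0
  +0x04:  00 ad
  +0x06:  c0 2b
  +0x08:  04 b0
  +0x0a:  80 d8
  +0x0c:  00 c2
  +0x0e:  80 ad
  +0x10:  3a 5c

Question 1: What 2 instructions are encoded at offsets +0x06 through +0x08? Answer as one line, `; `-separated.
@+06  little-endian(c0 2b) = 0x2bc0
  top 4b → 0x2 → plus [RR]
  [11:9] rd=5 = $5
  [8:6] rs=7 = $7
@+08  little-endian(04 b0) = 0xb004
  top 4b → 0xb → call [J]
  [11:0] imm=4 = #4

plus $5, $7; call #4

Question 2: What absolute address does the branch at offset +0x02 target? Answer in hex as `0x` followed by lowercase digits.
0x76a2

[02] 0a b0 → 0xb00a
  op=0xb00a>>12=0xb ⇒ call (J)
  imm@[11:0]=0xa ⇒ #10
  target = base 0x7694 + off 0x02 + 2 + imm 10 = 0x76a2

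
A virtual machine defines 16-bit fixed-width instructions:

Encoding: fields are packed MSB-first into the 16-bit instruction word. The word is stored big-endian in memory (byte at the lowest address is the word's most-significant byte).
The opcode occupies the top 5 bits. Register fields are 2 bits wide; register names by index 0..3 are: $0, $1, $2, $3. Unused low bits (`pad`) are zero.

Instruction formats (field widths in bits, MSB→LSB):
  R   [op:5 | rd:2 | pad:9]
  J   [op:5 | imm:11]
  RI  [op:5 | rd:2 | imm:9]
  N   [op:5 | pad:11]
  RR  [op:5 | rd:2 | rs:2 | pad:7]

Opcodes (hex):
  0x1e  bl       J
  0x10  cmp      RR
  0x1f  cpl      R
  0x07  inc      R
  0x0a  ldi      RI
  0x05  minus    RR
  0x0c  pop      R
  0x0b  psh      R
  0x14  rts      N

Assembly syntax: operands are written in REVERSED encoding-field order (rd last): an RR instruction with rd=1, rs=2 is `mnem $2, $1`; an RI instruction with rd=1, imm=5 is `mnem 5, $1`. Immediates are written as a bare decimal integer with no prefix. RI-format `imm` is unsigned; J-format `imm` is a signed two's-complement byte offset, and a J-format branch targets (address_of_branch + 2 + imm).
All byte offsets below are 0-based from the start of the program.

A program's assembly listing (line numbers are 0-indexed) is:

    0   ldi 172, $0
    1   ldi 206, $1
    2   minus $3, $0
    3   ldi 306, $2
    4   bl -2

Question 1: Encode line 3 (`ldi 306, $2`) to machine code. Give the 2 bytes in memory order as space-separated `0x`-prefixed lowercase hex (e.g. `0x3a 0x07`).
3. ldi fields op=0xa:5|rd=2:2|imm=306:9 → word 5532h → 55 32

0x55 0x32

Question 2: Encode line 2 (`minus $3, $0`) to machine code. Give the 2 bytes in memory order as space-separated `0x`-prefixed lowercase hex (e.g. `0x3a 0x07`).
0x29 0x80

line 2 (minus): pack op=0x5:5|rd=0:2|rs=3:2|pad=0:7 = 0x2980; big→ 29 80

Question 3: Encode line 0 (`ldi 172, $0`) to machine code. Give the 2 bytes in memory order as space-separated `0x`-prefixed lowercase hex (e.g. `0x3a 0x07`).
0x50 0xac

L0: ldi op=0xa:5|rd=0:2|imm=172:9 ⇒ 0x50ac ⇒ big 50 ac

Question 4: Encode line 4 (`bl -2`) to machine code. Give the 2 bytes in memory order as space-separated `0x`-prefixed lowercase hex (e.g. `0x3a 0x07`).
0xf7 0xfe

line 4 (bl): pack op=0x1e:5|imm=-2:11 = 0xf7fe; big→ f7 fe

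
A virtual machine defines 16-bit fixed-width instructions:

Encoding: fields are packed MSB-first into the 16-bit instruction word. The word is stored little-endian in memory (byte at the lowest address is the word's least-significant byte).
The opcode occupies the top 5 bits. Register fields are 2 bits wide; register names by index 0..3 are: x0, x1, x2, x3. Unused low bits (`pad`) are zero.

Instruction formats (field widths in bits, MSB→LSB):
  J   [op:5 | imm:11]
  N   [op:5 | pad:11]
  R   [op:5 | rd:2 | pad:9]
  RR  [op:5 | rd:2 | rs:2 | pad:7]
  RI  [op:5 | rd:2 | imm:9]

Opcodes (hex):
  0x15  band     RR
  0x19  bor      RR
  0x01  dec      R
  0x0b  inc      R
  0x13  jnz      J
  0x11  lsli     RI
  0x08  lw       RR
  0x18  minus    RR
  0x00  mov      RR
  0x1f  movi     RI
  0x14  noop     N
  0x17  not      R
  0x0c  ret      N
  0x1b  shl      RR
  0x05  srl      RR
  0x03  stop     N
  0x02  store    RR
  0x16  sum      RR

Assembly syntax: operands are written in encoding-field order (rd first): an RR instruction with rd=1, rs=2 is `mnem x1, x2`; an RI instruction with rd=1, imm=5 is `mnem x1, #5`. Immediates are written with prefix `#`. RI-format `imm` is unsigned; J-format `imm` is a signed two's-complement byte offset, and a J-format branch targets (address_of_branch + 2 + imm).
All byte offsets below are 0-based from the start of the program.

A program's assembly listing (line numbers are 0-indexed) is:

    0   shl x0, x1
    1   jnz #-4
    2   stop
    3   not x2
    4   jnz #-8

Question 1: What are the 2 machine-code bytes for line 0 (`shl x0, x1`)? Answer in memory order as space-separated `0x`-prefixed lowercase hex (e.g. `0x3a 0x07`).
0x80 0xd8

0. shl fields op=0x1b:5|rd=0:2|rs=1:2|pad=0:7 → word d880h → 80 d8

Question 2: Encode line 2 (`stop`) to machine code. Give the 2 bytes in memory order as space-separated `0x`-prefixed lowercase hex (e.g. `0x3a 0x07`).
line 2 (stop): pack op=0x3:5|pad=0:11 = 0x1800; little→ 00 18

0x00 0x18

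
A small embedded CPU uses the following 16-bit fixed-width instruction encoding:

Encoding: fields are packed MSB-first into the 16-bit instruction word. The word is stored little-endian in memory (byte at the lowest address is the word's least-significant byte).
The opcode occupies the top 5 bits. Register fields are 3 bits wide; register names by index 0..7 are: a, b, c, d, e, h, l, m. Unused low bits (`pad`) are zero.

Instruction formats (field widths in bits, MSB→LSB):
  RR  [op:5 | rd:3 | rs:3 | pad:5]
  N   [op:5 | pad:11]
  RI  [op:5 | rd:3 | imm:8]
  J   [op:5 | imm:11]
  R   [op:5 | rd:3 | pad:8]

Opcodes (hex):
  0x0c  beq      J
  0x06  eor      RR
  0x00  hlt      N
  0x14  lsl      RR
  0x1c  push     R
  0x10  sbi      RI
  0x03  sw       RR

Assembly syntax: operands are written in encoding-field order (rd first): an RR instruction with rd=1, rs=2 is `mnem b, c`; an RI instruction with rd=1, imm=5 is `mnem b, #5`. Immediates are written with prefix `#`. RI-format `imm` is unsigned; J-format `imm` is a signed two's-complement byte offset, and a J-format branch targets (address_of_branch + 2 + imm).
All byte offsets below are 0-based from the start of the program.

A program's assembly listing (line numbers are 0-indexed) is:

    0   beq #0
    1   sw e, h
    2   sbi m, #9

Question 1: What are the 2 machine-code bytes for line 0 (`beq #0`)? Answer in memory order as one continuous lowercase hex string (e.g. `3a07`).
0060

line 0 (beq): pack op=0xc:5|imm=0:11 = 0x6000; little→ 00 60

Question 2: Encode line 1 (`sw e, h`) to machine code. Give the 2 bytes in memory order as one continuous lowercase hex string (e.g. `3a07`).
L1: sw op=0x3:5|rd=4:3|rs=5:3|pad=0:5 ⇒ 0x1ca0 ⇒ little a0 1c

a01c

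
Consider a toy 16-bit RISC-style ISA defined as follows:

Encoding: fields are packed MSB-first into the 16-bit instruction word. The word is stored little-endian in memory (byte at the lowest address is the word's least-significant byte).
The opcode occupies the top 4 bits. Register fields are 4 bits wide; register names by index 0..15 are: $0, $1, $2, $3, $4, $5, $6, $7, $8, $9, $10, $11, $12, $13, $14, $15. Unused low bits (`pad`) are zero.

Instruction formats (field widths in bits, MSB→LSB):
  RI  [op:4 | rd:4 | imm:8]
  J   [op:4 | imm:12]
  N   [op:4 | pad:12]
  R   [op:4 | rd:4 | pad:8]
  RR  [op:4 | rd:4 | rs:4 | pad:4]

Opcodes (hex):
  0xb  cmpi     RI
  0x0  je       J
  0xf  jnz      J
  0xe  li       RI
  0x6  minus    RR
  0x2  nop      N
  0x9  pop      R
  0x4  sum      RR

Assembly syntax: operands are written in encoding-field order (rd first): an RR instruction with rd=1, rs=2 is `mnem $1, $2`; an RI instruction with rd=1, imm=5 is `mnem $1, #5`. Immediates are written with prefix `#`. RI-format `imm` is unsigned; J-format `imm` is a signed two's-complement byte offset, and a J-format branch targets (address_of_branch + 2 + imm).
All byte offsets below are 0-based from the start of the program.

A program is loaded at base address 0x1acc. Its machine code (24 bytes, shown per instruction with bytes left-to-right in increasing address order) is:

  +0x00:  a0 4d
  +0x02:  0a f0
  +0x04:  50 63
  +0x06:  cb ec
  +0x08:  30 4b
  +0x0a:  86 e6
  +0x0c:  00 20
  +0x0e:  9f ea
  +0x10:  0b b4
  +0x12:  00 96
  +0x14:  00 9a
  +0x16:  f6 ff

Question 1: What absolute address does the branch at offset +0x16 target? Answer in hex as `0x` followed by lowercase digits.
0x1ada

@+16  little-endian(f6 ff) = 0xfff6
  op=0xfff6>>12=0xf ⇒ jnz (J)
  imm: (w>>0)&0xfff=0xff6 (s12→-10) → #-10
  target = base 0x1acc + off 0x16 + 2 + imm -10 = 0x1ada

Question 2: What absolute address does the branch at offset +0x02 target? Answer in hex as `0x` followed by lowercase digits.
0x1ada

[02] 0a f0 → 0xf00a
  top 4b → 0xf → jnz [J]
  [11:0] imm=10 = #10
  target = base 0x1acc + off 0x02 + 2 + imm 10 = 0x1ada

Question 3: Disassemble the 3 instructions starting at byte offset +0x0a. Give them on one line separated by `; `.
li $6, #134; nop; li $10, #159

[0a] 86 e6 → 0xe686
  op=0xe686>>12=0xe ⇒ li (RI)
  [11:8] rd=6 = $6
  [7:0] imm=134 = #134
[0c] 00 20 → 0x2000
  op=0x2000>>12=0x2 ⇒ nop (N)
[0e] 9f ea → 0xea9f
  op=0xea9f>>12=0xe ⇒ li (RI)
  [11:8] rd=10 = $10
  [7:0] imm=159 = #159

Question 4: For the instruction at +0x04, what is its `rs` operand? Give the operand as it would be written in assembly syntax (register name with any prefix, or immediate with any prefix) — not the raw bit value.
$5

+0x04: 50 63 ⇒ word 0x6350 (little)
  top 4b → 0x6 → minus [RR]
  rd: (w>>8)&0xf=0x3 → $3
  rs: (w>>4)&0xf=0x5 → $5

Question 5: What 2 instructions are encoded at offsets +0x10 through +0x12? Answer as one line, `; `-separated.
cmpi $4, #11; pop $6

+0x10: 0b b4 ⇒ word 0xb40b (little)
  top 4b → 0xb → cmpi [RI]
  rd@[11:8]=0x4 ⇒ $4
  imm@[7:0]=0xb ⇒ #11
+0x12: 00 96 ⇒ word 0x9600 (little)
  top 4b → 0x9 → pop [R]
  rd@[11:8]=0x6 ⇒ $6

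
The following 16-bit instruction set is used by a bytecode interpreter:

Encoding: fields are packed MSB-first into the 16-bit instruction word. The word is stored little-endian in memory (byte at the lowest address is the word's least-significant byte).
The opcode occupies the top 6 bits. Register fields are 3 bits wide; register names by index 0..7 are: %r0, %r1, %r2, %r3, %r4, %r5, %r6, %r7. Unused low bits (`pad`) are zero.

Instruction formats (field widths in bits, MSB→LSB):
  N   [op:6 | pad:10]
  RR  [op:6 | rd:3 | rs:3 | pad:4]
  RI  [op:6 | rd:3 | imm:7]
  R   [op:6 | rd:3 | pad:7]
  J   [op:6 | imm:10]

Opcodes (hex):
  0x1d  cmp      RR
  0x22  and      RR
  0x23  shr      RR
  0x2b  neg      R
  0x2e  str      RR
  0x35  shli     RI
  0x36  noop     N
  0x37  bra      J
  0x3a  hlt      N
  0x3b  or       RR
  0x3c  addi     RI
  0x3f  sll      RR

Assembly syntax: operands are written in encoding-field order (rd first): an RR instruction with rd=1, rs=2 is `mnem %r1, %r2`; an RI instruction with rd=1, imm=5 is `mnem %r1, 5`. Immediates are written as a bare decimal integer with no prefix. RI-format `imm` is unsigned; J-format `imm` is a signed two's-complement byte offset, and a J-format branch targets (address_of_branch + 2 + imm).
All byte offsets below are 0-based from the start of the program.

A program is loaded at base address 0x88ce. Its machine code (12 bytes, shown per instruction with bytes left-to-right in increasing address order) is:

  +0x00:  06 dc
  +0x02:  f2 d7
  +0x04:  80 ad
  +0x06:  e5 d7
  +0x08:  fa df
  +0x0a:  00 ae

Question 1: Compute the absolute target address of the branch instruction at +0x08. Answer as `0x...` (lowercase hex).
[08] fa df → 0xdffa
  top 6b → 0x37 → bra [J]
  imm: (w>>0)&0x3ff=0x3fa (s10→-6) → -6
  target = base 0x88ce + off 0x08 + 2 + imm -6 = 0x88d2

0x88d2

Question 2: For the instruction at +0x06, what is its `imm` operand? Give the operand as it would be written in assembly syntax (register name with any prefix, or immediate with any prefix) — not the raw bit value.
+0x06: e5 d7 ⇒ word 0xd7e5 (little)
  top 6b → 0x35 → shli [RI]
  [9:7] rd=7 = %r7
  [6:0] imm=101 = 101

101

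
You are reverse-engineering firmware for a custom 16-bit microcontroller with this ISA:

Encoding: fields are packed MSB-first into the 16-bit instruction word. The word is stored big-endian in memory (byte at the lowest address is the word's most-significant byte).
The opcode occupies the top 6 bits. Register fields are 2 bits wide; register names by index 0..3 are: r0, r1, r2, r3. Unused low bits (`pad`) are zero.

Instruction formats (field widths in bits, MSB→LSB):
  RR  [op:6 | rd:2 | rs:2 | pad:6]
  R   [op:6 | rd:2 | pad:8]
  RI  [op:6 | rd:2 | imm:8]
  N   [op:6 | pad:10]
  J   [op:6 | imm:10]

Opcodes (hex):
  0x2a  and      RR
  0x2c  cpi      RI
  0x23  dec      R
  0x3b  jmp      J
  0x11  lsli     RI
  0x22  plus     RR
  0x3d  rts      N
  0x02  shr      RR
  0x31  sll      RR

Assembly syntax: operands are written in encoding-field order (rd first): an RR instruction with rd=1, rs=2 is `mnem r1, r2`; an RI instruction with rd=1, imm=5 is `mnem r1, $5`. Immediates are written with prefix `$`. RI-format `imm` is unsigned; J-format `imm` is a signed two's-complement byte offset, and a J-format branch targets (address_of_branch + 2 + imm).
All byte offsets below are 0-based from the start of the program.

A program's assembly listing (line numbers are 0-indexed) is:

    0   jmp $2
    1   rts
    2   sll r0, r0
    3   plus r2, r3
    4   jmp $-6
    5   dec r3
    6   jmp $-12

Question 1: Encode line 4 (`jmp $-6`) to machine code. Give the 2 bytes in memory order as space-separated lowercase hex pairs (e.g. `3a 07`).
ef fa

line 4 (jmp): pack op=0x3b:6|imm=-6:10 = 0xeffa; big→ ef fa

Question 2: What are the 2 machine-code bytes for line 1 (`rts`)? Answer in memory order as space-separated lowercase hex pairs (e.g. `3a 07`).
f4 00

1. rts fields op=0x3d:6|pad=0:10 → word f400h → f4 00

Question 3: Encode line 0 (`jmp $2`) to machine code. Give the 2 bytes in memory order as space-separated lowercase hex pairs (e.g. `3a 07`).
L0: jmp op=0x3b:6|imm=2:10 ⇒ 0xec02 ⇒ big ec 02

ec 02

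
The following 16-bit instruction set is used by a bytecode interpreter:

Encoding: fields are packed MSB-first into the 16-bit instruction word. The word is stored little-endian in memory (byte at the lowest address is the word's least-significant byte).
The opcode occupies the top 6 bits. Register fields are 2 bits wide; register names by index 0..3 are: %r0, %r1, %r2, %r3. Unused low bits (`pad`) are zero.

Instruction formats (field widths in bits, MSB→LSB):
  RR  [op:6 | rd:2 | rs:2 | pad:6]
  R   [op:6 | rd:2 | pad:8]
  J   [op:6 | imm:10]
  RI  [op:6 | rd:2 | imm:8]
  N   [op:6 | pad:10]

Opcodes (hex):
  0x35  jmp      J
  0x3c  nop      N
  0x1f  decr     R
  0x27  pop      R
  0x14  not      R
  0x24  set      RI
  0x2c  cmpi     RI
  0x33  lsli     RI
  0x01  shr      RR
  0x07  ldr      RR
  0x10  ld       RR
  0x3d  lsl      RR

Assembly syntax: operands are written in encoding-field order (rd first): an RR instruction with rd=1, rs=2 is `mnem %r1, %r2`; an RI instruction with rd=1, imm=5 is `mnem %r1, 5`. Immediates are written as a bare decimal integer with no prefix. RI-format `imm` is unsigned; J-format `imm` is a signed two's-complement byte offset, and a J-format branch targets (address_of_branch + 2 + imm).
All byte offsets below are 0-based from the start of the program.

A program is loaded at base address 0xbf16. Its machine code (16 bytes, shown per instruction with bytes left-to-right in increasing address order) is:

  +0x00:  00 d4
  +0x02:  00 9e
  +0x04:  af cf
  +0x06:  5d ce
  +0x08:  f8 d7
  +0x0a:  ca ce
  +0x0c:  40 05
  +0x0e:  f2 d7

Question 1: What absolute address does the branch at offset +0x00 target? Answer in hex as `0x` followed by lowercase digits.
off 0x00: read 00 d4 as little → 0xd400
  opcode bits[15:10]=0x35: jmp/J
  imm: (w>>0)&0x3ff=0x0 → 0
  target = base 0xbf16 + off 0x00 + 2 + imm 0 = 0xbf18

0xbf18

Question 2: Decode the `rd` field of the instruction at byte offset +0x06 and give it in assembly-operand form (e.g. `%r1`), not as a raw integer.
%r2

[06] 5d ce → 0xce5d
  op=0xce5d>>10=0x33 ⇒ lsli (RI)
  rd@[9:8]=0x2 ⇒ %r2
  imm@[7:0]=0x5d ⇒ 93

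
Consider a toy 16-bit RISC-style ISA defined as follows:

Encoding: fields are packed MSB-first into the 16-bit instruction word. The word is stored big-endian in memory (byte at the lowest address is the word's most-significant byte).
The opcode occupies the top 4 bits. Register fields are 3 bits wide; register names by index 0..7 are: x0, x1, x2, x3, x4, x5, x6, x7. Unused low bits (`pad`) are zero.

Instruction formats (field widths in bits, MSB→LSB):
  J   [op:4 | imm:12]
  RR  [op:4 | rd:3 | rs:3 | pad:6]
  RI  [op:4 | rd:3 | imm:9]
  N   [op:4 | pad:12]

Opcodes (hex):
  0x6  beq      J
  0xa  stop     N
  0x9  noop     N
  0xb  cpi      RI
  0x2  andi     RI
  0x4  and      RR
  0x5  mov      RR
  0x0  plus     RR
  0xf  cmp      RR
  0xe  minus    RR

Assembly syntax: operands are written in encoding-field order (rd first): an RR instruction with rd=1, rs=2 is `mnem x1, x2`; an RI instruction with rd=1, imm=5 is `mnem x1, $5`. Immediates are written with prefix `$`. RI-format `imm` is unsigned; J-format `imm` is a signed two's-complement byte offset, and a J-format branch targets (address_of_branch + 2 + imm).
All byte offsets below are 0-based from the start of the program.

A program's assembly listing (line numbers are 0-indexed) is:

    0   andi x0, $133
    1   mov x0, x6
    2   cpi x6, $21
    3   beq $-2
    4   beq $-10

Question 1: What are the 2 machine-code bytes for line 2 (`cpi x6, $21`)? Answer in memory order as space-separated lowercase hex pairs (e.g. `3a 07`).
bc 15

2. cpi fields op=0xb:4|rd=6:3|imm=21:9 → word bc15h → bc 15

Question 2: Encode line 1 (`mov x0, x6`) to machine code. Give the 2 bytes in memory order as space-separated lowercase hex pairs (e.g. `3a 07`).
51 80

L1: mov op=0x5:4|rd=0:3|rs=6:3|pad=0:6 ⇒ 0x5180 ⇒ big 51 80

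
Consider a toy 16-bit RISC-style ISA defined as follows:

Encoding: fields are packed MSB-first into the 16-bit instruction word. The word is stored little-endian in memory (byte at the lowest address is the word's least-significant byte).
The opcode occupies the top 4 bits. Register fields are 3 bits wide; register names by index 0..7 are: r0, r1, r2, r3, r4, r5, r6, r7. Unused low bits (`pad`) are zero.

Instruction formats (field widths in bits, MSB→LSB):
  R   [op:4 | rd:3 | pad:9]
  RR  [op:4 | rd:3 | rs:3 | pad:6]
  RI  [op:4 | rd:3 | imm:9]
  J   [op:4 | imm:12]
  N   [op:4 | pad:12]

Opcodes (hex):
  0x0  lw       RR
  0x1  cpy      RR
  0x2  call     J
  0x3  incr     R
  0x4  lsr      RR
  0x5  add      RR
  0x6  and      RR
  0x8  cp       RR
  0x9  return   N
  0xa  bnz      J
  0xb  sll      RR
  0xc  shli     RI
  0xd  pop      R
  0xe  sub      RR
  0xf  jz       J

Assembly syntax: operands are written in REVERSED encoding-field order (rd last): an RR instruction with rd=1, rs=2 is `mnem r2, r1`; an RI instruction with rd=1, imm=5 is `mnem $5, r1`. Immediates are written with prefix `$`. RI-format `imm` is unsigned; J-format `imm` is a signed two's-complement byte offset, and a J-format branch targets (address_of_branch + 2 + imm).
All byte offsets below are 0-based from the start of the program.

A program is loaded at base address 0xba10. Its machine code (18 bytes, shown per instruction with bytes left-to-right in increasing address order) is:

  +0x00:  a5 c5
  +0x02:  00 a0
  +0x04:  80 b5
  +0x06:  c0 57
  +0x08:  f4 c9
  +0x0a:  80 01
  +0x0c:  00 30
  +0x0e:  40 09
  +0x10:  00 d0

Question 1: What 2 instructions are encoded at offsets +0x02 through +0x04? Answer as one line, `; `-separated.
off 0x02: read 00 a0 as little → 0xa000
  opcode bits[15:12]=0xa: bnz/J
  imm@[11:0]=0x0 ⇒ $0
off 0x04: read 80 b5 as little → 0xb580
  opcode bits[15:12]=0xb: sll/RR
  rd@[11:9]=0x2 ⇒ r2
  rs@[8:6]=0x6 ⇒ r6

bnz $0; sll r6, r2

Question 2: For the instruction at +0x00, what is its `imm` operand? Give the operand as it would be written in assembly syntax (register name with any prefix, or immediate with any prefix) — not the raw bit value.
$421

[00] a5 c5 → 0xc5a5
  op=0xc5a5>>12=0xc ⇒ shli (RI)
  rd: (w>>9)&0x7=0x2 → r2
  imm: (w>>0)&0x1ff=0x1a5 → $421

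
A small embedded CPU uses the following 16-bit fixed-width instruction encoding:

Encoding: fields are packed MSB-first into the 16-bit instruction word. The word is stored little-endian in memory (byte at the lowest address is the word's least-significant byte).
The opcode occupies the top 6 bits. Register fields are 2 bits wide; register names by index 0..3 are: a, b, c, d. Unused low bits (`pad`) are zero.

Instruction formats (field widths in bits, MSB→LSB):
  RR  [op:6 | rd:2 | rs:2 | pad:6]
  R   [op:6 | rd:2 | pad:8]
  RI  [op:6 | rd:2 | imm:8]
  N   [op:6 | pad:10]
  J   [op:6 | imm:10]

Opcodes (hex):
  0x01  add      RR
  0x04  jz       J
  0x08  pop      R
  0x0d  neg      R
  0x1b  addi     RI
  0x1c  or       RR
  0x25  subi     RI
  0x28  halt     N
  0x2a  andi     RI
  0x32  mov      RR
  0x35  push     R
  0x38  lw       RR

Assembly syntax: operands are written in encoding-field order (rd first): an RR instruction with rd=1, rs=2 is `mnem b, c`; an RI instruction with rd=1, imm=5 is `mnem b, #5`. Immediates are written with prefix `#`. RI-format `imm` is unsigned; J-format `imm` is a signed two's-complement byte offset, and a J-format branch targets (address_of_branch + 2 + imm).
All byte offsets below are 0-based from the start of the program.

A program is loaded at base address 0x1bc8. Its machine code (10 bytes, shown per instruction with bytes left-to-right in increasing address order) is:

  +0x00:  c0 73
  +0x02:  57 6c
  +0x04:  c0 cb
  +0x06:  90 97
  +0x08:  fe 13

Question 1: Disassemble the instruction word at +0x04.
off 0x04: read c0 cb as little → 0xcbc0
  opcode bits[15:10]=0x32: mov/RR
  rd: (w>>8)&0x3=0x3 → d
  rs: (w>>6)&0x3=0x3 → d

mov d, d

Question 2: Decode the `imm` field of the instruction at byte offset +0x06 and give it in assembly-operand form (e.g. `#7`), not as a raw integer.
#144

off 0x06: read 90 97 as little → 0x9790
  top 6b → 0x25 → subi [RI]
  rd@[9:8]=0x3 ⇒ d
  imm@[7:0]=0x90 ⇒ #144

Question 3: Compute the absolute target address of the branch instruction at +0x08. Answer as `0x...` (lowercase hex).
0x1bd0

@+08  little-endian(fe 13) = 0x13fe
  op=0x13fe>>10=0x4 ⇒ jz (J)
  imm: (w>>0)&0x3ff=0x3fe (s10→-2) → #-2
  target = base 0x1bc8 + off 0x08 + 2 + imm -2 = 0x1bd0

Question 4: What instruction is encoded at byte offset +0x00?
[00] c0 73 → 0x73c0
  top 6b → 0x1c → or [RR]
  rd@[9:8]=0x3 ⇒ d
  rs@[7:6]=0x3 ⇒ d

or d, d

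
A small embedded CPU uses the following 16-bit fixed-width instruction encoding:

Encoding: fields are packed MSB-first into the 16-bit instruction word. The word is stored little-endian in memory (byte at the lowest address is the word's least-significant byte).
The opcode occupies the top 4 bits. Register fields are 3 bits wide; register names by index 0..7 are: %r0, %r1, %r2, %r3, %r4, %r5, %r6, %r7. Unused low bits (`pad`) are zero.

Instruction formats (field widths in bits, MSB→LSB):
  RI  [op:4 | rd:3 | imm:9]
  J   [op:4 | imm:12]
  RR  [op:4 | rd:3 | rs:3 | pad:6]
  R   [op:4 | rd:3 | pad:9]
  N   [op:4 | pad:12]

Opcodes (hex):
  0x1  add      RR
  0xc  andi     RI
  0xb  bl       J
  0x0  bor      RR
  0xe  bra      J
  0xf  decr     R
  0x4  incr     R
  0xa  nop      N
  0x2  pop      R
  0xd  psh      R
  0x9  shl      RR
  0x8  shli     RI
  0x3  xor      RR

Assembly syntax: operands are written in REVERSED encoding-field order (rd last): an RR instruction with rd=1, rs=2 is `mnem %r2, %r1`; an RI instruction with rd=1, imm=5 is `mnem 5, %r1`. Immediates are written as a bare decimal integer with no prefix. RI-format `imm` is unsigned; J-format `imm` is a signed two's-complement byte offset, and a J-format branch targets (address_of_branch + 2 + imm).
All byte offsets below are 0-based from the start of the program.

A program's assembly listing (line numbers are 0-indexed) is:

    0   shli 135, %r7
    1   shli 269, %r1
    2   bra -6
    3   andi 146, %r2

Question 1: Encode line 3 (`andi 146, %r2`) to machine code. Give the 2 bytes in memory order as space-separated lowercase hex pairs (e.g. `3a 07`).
92 c4

L3: andi op=0xc:4|rd=2:3|imm=146:9 ⇒ 0xc492 ⇒ little 92 c4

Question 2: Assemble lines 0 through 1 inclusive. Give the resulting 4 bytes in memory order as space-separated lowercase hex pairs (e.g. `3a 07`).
L0: shli op=0x8:4|rd=7:3|imm=135:9 ⇒ 0x8e87 ⇒ little 87 8e
L1: shli op=0x8:4|rd=1:3|imm=269:9 ⇒ 0x830d ⇒ little 0d 83

87 8e 0d 83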